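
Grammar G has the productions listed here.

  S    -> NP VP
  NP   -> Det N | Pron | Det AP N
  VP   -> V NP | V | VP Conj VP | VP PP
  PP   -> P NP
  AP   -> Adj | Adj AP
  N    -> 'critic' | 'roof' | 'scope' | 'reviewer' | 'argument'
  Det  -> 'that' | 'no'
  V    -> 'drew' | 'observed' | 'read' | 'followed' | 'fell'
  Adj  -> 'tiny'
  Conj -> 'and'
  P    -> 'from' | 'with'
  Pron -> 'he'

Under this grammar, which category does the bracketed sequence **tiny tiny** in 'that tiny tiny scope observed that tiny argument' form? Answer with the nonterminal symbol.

S
  NP
    Det: that
    AP
      Adj: tiny
      AP
        Adj: tiny
    N: scope
  VP
    V: observed
    NP
      Det: that
      AP
        Adj: tiny
      N: argument
The span 'tiny tiny' is the AP node built by AP → Adj AP.

AP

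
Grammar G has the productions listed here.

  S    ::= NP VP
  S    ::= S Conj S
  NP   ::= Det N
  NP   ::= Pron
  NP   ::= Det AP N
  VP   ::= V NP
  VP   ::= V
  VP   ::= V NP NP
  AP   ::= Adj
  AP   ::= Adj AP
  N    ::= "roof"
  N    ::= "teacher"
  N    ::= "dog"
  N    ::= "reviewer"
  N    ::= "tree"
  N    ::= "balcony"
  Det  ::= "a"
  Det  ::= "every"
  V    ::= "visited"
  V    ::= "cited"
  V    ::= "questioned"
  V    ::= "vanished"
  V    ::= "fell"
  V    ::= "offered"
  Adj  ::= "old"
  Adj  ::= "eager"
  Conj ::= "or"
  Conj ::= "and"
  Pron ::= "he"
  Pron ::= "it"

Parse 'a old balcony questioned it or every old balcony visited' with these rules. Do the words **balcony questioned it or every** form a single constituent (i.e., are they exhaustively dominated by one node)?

No

[S [S [NP [Det a] [AP [Adj old]] [N balcony]] [VP [V questioned] [NP [Pron it]]]] [Conj or] [S [NP [Det every] [AP [Adj old]] [N balcony]] [VP [V visited]]]]
The smallest constituent containing 'balcony questioned it or every' is the S spanning 'a old balcony questioned it or every old balcony visited'; no single node in the tree dominates exactly the given words.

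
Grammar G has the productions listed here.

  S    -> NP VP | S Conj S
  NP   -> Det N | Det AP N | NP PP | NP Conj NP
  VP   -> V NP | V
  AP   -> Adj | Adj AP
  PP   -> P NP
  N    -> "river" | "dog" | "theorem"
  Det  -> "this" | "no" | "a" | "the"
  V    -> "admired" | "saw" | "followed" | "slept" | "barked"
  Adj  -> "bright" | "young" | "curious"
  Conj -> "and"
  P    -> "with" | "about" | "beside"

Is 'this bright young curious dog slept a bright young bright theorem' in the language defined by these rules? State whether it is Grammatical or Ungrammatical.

S
  NP
    Det: this
    AP
      Adj: bright
      AP
        Adj: young
        AP
          Adj: curious
    N: dog
  VP
    V: slept
    NP
      Det: a
      AP
        Adj: bright
        AP
          Adj: young
          AP
            Adj: bright
      N: theorem
Every word is introduced by a lexical rule and the phrasal rules combine the resulting categories into a single S.

Grammatical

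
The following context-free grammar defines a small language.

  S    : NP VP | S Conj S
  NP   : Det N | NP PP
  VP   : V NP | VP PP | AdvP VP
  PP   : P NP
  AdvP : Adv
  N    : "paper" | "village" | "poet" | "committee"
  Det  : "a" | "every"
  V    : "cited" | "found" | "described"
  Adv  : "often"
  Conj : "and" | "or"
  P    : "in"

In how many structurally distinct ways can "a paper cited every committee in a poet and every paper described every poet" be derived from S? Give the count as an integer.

The two bracketings:
[S [S [NP [Det a] [N paper]] [VP [V cited] [NP [NP [Det every] [N committee]] [PP [P in] [NP [Det a] [N poet]]]]]] [Conj and] [S [NP [Det every] [N paper]] [VP [V described] [NP [Det every] [N poet]]]]]
[S [S [NP [Det a] [N paper]] [VP [VP [V cited] [NP [Det every] [N committee]]] [PP [P in] [NP [Det a] [N poet]]]]] [Conj and] [S [NP [Det every] [N paper]] [VP [V described] [NP [Det every] [N poet]]]]]
The difference turns on whether NP → NP PP is used at the relevant span, versus an alternative expansion of NP.

2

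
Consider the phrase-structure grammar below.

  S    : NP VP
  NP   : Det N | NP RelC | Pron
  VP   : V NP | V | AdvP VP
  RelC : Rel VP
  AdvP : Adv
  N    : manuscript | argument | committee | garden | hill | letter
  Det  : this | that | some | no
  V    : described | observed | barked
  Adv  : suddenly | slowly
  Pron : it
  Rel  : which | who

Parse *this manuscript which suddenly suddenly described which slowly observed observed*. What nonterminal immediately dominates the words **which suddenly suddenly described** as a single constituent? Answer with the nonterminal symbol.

S
  NP
    NP
      NP
        Det: this
        N: manuscript
      RelC
        Rel: which
        VP
          AdvP
            Adv: suddenly
          VP
            AdvP
              Adv: suddenly
            VP
              V: described
    RelC
      Rel: which
      VP
        AdvP
          Adv: slowly
        VP
          V: observed
  VP
    V: observed
The span 'which suddenly suddenly described' is the RelC node built by RelC → Rel VP.

RelC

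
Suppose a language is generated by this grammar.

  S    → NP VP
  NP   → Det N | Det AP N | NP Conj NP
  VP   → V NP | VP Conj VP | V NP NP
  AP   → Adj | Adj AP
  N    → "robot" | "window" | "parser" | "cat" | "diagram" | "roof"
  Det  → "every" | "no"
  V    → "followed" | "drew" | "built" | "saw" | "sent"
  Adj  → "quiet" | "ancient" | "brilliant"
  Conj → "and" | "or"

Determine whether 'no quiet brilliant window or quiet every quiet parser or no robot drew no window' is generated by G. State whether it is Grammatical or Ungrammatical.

A Conj word can never sit immediately before an Adj word in any string this grammar generates, so the substring 'or quiet' rules out a derivation.

Ungrammatical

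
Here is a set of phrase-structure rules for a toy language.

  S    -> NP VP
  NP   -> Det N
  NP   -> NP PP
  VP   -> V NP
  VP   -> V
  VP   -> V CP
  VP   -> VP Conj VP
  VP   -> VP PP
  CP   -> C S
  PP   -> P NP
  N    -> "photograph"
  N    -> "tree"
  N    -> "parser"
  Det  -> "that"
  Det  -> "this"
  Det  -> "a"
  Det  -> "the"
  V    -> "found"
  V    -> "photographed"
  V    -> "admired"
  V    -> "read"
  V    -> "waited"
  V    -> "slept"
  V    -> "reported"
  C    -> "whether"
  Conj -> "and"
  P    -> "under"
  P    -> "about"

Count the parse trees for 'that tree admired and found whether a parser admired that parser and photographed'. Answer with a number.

3

Two of the 3 distinct bracketings:
[S [NP [Det that] [N tree]] [VP [VP [V admired]] [Conj and] [VP [V found] [CP [C whether] [S [NP [Det a] [N parser]] [VP [VP [V admired] [NP [Det that] [N parser]]] [Conj and] [VP [V photographed]]]]]]]]
[S [NP [Det that] [N tree]] [VP [VP [V admired]] [Conj and] [VP [VP [V found] [CP [C whether] [S [NP [Det a] [N parser]] [VP [V admired] [NP [Det that] [N parser]]]]]] [Conj and] [VP [V photographed]]]]]
The trees differ in how a recursive rule is bracketed over the same span.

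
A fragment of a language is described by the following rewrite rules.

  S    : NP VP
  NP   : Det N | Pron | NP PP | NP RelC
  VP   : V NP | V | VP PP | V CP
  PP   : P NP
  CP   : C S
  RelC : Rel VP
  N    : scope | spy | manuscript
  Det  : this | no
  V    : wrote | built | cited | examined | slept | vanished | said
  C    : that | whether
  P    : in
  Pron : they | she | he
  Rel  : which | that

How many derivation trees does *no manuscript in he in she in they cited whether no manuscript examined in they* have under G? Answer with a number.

10

Two of the 10 distinct bracketings:
[S [NP [NP [Det no] [N manuscript]] [PP [P in] [NP [NP [Pron he]] [PP [P in] [NP [NP [Pron she]] [PP [P in] [NP [Pron they]]]]]]]] [VP [VP [V cited] [CP [C whether] [S [NP [Det no] [N manuscript]] [VP [V examined]]]]] [PP [P in] [NP [Pron they]]]]]
[S [NP [NP [Det no] [N manuscript]] [PP [P in] [NP [NP [Pron he]] [PP [P in] [NP [NP [Pron she]] [PP [P in] [NP [Pron they]]]]]]]] [VP [V cited] [CP [C whether] [S [NP [Det no] [N manuscript]] [VP [VP [V examined]] [PP [P in] [NP [Pron they]]]]]]]]
The trees differ in how a recursive rule is bracketed over the same span.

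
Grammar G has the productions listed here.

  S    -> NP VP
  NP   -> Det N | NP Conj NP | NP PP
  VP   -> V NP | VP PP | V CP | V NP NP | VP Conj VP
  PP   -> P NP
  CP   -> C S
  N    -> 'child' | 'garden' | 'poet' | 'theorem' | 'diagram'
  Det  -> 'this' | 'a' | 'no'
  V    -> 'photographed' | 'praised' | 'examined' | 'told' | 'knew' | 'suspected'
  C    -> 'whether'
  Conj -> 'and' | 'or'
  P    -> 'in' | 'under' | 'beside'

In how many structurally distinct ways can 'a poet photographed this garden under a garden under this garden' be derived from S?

5

Two of the 5 distinct bracketings:
[S [NP [Det a] [N poet]] [VP [V photographed] [NP [NP [Det this] [N garden]] [PP [P under] [NP [NP [Det a] [N garden]] [PP [P under] [NP [Det this] [N garden]]]]]]]]
[S [NP [Det a] [N poet]] [VP [V photographed] [NP [NP [NP [Det this] [N garden]] [PP [P under] [NP [Det a] [N garden]]]] [PP [P under] [NP [Det this] [N garden]]]]]]
The trees differ in how a recursive rule is bracketed over the same span.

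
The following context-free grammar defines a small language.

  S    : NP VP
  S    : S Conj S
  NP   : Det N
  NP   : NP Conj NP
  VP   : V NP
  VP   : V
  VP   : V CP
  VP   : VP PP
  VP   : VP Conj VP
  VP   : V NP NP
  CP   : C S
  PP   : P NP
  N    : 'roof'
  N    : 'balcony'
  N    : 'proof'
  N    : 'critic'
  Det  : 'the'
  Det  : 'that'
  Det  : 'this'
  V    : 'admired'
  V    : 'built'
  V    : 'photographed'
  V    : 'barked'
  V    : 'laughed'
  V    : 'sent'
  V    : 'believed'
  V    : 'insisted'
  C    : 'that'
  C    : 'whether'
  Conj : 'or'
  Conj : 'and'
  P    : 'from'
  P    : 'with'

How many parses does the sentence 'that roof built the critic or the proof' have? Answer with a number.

[S [NP [Det that] [N roof]] [VP [V built] [NP [NP [Det the] [N critic]] [Conj or] [NP [Det the] [N proof]]]]]
No rule offers an alternative attachment or grouping for any span, so this is the only derivation.

1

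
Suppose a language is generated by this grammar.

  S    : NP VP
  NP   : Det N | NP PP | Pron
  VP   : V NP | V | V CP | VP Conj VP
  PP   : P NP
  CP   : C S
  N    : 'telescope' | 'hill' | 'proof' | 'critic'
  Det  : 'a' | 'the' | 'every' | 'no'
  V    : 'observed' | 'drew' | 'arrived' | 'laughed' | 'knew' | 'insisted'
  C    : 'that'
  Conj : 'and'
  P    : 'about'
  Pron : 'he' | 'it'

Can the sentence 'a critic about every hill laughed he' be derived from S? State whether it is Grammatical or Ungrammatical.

[S [NP [NP [Det a] [N critic]] [PP [P about] [NP [Det every] [N hill]]]] [VP [V laughed] [NP [Pron he]]]]
Every word is introduced by a lexical rule and the phrasal rules combine the resulting categories into a single S.

Grammatical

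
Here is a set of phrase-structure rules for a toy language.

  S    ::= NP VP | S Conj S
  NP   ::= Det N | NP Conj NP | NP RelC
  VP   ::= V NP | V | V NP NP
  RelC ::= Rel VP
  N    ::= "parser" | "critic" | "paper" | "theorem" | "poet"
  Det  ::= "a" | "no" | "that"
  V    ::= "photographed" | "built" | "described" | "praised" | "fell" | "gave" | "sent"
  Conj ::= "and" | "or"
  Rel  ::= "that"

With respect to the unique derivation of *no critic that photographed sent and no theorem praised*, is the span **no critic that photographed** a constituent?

[S [S [NP [NP [Det no] [N critic]] [RelC [Rel that] [VP [V photographed]]]] [VP [V sent]]] [Conj and] [S [NP [Det no] [N theorem]] [VP [V praised]]]]
The words 'no critic that photographed' are exhaustively dominated by a single NP node (built by NP → NP RelC), so they form a constituent.

Yes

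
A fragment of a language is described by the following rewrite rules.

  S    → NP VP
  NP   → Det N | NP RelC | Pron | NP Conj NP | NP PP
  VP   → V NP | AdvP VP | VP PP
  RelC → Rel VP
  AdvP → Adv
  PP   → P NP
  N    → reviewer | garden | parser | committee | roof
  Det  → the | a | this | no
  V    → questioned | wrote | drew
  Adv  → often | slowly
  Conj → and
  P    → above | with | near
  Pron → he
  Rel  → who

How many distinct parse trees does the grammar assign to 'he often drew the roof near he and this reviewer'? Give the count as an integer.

4

Two of the 4 distinct bracketings:
[S [NP [Pron he]] [VP [AdvP [Adv often]] [VP [V drew] [NP [NP [NP [Det the] [N roof]] [PP [P near] [NP [Pron he]]]] [Conj and] [NP [Det this] [N reviewer]]]]]]
[S [NP [Pron he]] [VP [AdvP [Adv often]] [VP [V drew] [NP [NP [Det the] [N roof]] [PP [P near] [NP [NP [Pron he]] [Conj and] [NP [Det this] [N reviewer]]]]]]]]
The trees differ in how a recursive rule is bracketed over the same span.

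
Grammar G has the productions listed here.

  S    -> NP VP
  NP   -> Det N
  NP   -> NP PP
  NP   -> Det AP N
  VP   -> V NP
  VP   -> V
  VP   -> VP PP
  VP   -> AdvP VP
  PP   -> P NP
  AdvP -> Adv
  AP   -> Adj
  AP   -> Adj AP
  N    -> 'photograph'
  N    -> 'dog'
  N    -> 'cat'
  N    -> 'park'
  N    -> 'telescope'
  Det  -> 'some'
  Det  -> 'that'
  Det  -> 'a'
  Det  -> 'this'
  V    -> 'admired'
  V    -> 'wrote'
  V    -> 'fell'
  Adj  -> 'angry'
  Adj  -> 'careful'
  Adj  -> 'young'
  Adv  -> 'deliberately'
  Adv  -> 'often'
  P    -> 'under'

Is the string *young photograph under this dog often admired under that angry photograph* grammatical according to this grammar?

For S → NP VP, no prefix of the string parses as an NP.

Ungrammatical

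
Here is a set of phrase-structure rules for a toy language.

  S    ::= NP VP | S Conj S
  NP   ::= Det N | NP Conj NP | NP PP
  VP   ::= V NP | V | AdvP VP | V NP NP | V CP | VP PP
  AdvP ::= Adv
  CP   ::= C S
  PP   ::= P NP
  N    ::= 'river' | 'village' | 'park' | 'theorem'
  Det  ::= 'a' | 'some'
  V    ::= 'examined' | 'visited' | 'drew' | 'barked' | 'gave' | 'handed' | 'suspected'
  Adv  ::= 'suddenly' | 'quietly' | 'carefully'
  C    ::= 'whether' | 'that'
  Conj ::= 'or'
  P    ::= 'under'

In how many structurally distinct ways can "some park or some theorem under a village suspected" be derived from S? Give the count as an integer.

The two bracketings:
[S [NP [NP [Det some] [N park]] [Conj or] [NP [NP [Det some] [N theorem]] [PP [P under] [NP [Det a] [N village]]]]] [VP [V suspected]]]
[S [NP [NP [NP [Det some] [N park]] [Conj or] [NP [Det some] [N theorem]]] [PP [P under] [NP [Det a] [N village]]]] [VP [V suspected]]]
The trees differ in how a recursive rule is bracketed over the same span.

2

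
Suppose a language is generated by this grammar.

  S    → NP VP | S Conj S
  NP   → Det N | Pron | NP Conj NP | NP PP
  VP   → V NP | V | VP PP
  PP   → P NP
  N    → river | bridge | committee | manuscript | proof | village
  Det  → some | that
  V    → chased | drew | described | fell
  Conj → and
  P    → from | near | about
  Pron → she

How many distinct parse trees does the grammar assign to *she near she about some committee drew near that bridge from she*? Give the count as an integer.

Two of the 4 distinct bracketings:
[S [NP [NP [Pron she]] [PP [P near] [NP [NP [Pron she]] [PP [P about] [NP [Det some] [N committee]]]]]] [VP [VP [V drew]] [PP [P near] [NP [NP [Det that] [N bridge]] [PP [P from] [NP [Pron she]]]]]]]
[S [NP [NP [Pron she]] [PP [P near] [NP [NP [Pron she]] [PP [P about] [NP [Det some] [N committee]]]]]] [VP [VP [VP [V drew]] [PP [P near] [NP [Det that] [N bridge]]]] [PP [P from] [NP [Pron she]]]]]
The trees differ in how a recursive rule is bracketed over the same span.

4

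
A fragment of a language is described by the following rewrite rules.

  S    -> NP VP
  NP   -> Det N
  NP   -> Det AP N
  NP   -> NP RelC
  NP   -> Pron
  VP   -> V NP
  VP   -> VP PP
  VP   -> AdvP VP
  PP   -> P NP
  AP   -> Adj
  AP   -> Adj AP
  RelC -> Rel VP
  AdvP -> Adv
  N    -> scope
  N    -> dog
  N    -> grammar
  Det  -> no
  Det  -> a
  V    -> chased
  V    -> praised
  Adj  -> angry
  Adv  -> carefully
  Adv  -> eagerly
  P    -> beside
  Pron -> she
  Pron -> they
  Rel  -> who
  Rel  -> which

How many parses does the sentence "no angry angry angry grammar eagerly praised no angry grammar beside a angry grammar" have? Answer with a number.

The two bracketings:
[S [NP [Det no] [AP [Adj angry] [AP [Adj angry] [AP [Adj angry]]]] [N grammar]] [VP [VP [AdvP [Adv eagerly]] [VP [V praised] [NP [Det no] [AP [Adj angry]] [N grammar]]]] [PP [P beside] [NP [Det a] [AP [Adj angry]] [N grammar]]]]]
[S [NP [Det no] [AP [Adj angry] [AP [Adj angry] [AP [Adj angry]]]] [N grammar]] [VP [AdvP [Adv eagerly]] [VP [VP [V praised] [NP [Det no] [AP [Adj angry]] [N grammar]]] [PP [P beside] [NP [Det a] [AP [Adj angry]] [N grammar]]]]]]
The trees differ in how a recursive rule is bracketed over the same span.

2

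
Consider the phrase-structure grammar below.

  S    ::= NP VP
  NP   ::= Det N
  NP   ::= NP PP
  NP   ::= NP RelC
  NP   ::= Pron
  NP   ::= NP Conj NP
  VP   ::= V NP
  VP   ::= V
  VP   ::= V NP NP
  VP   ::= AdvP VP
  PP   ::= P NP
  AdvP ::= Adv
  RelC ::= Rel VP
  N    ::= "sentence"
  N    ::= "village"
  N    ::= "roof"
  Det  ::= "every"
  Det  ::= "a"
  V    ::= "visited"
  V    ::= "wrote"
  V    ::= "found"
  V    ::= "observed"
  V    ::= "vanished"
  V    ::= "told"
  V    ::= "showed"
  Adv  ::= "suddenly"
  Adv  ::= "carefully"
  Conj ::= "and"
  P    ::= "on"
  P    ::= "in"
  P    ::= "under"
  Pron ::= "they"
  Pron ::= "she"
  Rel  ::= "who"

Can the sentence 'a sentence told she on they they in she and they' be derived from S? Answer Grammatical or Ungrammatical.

S
  NP
    Det: a
    N: sentence
  VP
    V: told
    NP
      NP
        Pron: she
      PP
        P: on
        NP
          Pron: they
    NP
      NP
        Pron: they
      PP
        P: in
        NP
          NP
            Pron: she
          Conj: and
          NP
            Pron: they
Every word is introduced by a lexical rule and the phrasal rules combine the resulting categories into a single S.

Grammatical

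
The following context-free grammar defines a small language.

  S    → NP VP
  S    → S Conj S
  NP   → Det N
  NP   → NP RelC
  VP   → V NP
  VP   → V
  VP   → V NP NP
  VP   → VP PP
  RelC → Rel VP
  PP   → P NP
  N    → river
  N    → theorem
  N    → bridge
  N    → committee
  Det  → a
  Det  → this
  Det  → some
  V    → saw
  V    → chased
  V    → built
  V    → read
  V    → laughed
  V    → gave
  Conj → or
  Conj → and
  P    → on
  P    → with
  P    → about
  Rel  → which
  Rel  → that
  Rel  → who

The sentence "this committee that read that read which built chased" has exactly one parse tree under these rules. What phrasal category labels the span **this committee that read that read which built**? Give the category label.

S
  NP
    NP
      NP
        NP
          Det: this
          N: committee
        RelC
          Rel: that
          VP
            V: read
      RelC
        Rel: that
        VP
          V: read
    RelC
      Rel: which
      VP
        V: built
  VP
    V: chased
The span 'this committee that read that read which built' is the NP node built by NP → NP RelC.

NP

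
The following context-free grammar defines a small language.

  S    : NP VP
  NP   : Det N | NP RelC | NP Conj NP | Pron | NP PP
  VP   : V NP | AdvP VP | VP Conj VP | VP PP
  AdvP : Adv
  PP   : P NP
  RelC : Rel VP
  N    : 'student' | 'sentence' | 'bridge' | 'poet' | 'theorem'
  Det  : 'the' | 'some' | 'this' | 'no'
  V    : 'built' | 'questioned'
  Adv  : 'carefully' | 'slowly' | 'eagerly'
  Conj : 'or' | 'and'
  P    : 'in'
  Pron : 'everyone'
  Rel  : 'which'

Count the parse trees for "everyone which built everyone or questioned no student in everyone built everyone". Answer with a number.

Two of the 4 distinct bracketings:
[S [NP [NP [Pron everyone]] [RelC [Rel which] [VP [VP [V built] [NP [Pron everyone]]] [Conj or] [VP [V questioned] [NP [NP [Det no] [N student]] [PP [P in] [NP [Pron everyone]]]]]]]] [VP [V built] [NP [Pron everyone]]]]
[S [NP [NP [Pron everyone]] [RelC [Rel which] [VP [VP [V built] [NP [Pron everyone]]] [Conj or] [VP [VP [V questioned] [NP [Det no] [N student]]] [PP [P in] [NP [Pron everyone]]]]]]] [VP [V built] [NP [Pron everyone]]]]
The difference turns on whether NP → NP PP is used at the relevant span, versus an alternative expansion of NP.

4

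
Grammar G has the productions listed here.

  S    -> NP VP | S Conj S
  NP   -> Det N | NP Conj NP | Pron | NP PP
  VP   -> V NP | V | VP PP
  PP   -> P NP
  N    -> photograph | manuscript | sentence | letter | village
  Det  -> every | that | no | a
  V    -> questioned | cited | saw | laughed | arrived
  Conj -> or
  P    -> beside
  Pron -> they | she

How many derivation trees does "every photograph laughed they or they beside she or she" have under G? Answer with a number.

Two of the 6 distinct bracketings:
[S [NP [Det every] [N photograph]] [VP [V laughed] [NP [NP [Pron they]] [Conj or] [NP [NP [NP [Pron they]] [PP [P beside] [NP [Pron she]]]] [Conj or] [NP [Pron she]]]]]]
[S [NP [Det every] [N photograph]] [VP [V laughed] [NP [NP [Pron they]] [Conj or] [NP [NP [Pron they]] [PP [P beside] [NP [NP [Pron she]] [Conj or] [NP [Pron she]]]]]]]]
The trees differ in how a recursive rule is bracketed over the same span.

6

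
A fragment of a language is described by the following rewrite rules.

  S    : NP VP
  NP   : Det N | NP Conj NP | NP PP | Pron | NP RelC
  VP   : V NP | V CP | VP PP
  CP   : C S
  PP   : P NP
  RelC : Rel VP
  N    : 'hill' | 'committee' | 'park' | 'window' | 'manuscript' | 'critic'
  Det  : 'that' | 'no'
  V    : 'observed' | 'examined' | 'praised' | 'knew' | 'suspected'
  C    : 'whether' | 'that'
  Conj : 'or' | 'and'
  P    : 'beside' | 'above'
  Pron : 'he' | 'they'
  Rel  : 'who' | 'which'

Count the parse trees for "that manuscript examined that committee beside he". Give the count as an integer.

The two bracketings:
[S [NP [Det that] [N manuscript]] [VP [V examined] [NP [NP [Det that] [N committee]] [PP [P beside] [NP [Pron he]]]]]]
[S [NP [Det that] [N manuscript]] [VP [VP [V examined] [NP [Det that] [N committee]]] [PP [P beside] [NP [Pron he]]]]]
The difference turns on whether NP → NP PP is used at the relevant span, versus an alternative expansion of NP.

2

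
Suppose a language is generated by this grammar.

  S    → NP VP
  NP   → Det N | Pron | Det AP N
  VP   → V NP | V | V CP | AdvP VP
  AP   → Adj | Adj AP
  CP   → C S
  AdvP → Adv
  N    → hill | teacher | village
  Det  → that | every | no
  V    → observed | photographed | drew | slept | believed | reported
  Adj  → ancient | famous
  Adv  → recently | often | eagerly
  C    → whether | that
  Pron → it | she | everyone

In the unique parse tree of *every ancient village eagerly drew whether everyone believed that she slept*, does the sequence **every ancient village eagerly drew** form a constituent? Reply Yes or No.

No

[S [NP [Det every] [AP [Adj ancient]] [N village]] [VP [AdvP [Adv eagerly]] [VP [V drew] [CP [C whether] [S [NP [Pron everyone]] [VP [V believed] [CP [C that] [S [NP [Pron she]] [VP [V slept]]]]]]]]]]
The smallest constituent containing 'every ancient village eagerly drew' is the S spanning 'every ancient village eagerly drew whether everyone believed that she slept'; no single node in the tree dominates exactly the given words.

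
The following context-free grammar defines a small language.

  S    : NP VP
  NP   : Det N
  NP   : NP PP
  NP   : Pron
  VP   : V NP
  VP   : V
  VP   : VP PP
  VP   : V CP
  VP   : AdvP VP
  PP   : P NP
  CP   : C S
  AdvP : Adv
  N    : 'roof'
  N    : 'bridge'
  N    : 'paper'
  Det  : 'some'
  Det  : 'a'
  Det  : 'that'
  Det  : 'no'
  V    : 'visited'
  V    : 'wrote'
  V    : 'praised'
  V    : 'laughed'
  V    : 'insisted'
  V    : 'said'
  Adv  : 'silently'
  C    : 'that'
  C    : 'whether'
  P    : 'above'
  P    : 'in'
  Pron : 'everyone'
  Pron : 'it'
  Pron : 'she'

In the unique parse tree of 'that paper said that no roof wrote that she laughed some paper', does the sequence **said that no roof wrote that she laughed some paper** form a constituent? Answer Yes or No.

[S [NP [Det that] [N paper]] [VP [V said] [CP [C that] [S [NP [Det no] [N roof]] [VP [V wrote] [CP [C that] [S [NP [Pron she]] [VP [V laughed] [NP [Det some] [N paper]]]]]]]]]]
The words 'said that no roof wrote that she laughed some paper' are exhaustively dominated by a single VP node (built by VP → V CP), so they form a constituent.

Yes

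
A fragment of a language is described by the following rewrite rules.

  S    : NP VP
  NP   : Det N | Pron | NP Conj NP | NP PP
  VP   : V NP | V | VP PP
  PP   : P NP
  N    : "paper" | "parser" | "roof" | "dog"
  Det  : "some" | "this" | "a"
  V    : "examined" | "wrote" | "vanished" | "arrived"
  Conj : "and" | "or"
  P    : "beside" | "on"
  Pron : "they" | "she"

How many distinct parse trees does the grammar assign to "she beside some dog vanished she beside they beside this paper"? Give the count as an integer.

Two of the 5 distinct bracketings:
[S [NP [NP [Pron she]] [PP [P beside] [NP [Det some] [N dog]]]] [VP [V vanished] [NP [NP [Pron she]] [PP [P beside] [NP [NP [Pron they]] [PP [P beside] [NP [Det this] [N paper]]]]]]]]
[S [NP [NP [Pron she]] [PP [P beside] [NP [Det some] [N dog]]]] [VP [V vanished] [NP [NP [NP [Pron she]] [PP [P beside] [NP [Pron they]]]] [PP [P beside] [NP [Det this] [N paper]]]]]]
The trees differ in how a recursive rule is bracketed over the same span.

5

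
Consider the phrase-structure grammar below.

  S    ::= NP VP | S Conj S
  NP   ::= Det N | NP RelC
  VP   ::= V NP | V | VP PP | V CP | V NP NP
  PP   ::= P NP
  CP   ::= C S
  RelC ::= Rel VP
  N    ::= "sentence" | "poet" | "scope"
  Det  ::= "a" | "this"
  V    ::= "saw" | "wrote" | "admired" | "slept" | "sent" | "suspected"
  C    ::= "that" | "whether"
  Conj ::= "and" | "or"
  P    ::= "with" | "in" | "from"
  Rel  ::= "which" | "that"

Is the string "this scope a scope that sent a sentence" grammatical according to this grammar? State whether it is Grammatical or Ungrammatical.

Ungrammatical

For S → NP VP, the only prefix that parses as NP is 'this scope', but the remainder 'a scope that sent a sentence' is not a VP under these rules. The alternative S rule S → S Conj S likewise has no satisfying split.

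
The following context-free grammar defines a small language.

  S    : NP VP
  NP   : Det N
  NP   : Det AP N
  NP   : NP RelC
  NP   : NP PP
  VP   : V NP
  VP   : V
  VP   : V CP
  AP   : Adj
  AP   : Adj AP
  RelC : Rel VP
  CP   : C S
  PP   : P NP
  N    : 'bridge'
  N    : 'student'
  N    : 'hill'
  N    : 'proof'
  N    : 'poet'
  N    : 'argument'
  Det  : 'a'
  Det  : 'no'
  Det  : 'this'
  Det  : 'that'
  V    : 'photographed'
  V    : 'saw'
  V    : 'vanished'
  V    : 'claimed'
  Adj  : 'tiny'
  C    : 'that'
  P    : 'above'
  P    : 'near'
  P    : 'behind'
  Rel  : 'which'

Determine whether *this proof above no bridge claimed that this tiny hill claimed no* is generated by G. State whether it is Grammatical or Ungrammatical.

For S → NP VP, every NP-prefix leaves a non-VP remainder: after 'this proof' the remainder is not a VP; after 'this proof above no bridge' the remainder is not a VP.

Ungrammatical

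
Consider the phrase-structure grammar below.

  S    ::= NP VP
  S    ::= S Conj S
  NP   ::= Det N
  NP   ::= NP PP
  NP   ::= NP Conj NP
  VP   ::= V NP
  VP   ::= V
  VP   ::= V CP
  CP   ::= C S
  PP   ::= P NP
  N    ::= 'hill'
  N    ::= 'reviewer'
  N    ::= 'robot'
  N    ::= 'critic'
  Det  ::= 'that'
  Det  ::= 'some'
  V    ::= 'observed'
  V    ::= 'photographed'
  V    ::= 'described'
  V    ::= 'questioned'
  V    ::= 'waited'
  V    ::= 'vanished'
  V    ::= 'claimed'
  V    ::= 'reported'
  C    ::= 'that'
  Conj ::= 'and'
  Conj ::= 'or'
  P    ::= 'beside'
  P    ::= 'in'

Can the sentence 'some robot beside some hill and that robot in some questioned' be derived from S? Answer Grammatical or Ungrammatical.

A Det word can never sit immediately before a V word in any string this grammar generates, so the substring 'some questioned' rules out a derivation.

Ungrammatical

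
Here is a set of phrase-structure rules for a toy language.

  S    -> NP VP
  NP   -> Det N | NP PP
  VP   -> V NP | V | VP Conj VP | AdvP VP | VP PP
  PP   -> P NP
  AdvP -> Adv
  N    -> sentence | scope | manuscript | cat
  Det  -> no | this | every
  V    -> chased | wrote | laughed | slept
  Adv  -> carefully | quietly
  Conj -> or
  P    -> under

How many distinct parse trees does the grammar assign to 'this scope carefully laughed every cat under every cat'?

Two of the 3 distinct bracketings:
[S [NP [Det this] [N scope]] [VP [AdvP [Adv carefully]] [VP [V laughed] [NP [NP [Det every] [N cat]] [PP [P under] [NP [Det every] [N cat]]]]]]]
[S [NP [Det this] [N scope]] [VP [AdvP [Adv carefully]] [VP [VP [V laughed] [NP [Det every] [N cat]]] [PP [P under] [NP [Det every] [N cat]]]]]]
The difference turns on whether NP → NP PP is used at the relevant span, versus an alternative expansion of NP.

3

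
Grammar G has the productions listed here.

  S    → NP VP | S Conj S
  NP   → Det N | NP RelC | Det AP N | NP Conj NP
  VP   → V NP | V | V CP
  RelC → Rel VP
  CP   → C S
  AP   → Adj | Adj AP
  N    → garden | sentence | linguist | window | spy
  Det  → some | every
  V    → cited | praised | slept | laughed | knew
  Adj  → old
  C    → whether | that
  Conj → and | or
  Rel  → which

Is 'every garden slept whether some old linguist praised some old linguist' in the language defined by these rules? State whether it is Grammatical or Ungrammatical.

[S [NP [Det every] [N garden]] [VP [V slept] [CP [C whether] [S [NP [Det some] [AP [Adj old]] [N linguist]] [VP [V praised] [NP [Det some] [AP [Adj old]] [N linguist]]]]]]]
Every word is introduced by a lexical rule and the phrasal rules combine the resulting categories into a single S.

Grammatical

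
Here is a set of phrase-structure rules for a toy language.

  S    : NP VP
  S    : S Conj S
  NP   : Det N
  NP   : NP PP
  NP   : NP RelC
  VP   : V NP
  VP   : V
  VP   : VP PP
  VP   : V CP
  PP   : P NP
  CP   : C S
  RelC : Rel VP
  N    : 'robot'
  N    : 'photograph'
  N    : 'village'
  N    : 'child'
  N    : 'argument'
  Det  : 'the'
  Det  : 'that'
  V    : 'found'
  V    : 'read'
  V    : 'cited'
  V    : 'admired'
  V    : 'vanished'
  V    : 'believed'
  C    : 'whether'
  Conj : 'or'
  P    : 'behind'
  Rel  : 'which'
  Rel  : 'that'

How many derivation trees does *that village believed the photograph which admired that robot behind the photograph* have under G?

4

Two of the 4 distinct bracketings:
[S [NP [Det that] [N village]] [VP [V believed] [NP [NP [NP [Det the] [N photograph]] [RelC [Rel which] [VP [V admired] [NP [Det that] [N robot]]]]] [PP [P behind] [NP [Det the] [N photograph]]]]]]
[S [NP [Det that] [N village]] [VP [V believed] [NP [NP [Det the] [N photograph]] [RelC [Rel which] [VP [V admired] [NP [NP [Det that] [N robot]] [PP [P behind] [NP [Det the] [N photograph]]]]]]]]]
The trees differ in how a recursive rule is bracketed over the same span.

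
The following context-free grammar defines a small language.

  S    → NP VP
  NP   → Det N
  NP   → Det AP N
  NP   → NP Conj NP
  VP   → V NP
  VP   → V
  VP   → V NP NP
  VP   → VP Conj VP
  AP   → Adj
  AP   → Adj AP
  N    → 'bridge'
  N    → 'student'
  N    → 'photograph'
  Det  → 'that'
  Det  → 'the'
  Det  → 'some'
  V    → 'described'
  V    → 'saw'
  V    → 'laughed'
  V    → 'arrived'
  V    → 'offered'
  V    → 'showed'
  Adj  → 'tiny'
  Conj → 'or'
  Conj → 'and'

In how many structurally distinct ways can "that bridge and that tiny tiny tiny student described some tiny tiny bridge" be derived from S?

[S [NP [NP [Det that] [N bridge]] [Conj and] [NP [Det that] [AP [Adj tiny] [AP [Adj tiny] [AP [Adj tiny]]]] [N student]]] [VP [V described] [NP [Det some] [AP [Adj tiny] [AP [Adj tiny]]] [N bridge]]]]
No rule offers an alternative attachment or grouping for any span, so this is the only derivation.

1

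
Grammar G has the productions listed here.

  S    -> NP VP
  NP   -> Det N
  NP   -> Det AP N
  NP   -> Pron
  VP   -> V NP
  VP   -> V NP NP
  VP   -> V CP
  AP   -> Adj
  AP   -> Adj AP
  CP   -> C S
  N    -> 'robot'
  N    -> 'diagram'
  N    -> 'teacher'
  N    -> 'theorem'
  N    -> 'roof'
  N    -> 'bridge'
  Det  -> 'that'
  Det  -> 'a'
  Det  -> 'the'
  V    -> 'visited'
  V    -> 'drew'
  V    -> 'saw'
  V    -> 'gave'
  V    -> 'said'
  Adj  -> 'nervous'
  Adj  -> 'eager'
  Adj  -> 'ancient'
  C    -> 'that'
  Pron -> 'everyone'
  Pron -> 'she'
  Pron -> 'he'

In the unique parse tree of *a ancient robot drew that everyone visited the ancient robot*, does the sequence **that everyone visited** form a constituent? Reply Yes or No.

[S [NP [Det a] [AP [Adj ancient]] [N robot]] [VP [V drew] [CP [C that] [S [NP [Pron everyone]] [VP [V visited] [NP [Det the] [AP [Adj ancient]] [N robot]]]]]]]
The smallest constituent containing 'that everyone visited' is the CP spanning 'that everyone visited the ancient robot'; no single node in the tree dominates exactly the given words.

No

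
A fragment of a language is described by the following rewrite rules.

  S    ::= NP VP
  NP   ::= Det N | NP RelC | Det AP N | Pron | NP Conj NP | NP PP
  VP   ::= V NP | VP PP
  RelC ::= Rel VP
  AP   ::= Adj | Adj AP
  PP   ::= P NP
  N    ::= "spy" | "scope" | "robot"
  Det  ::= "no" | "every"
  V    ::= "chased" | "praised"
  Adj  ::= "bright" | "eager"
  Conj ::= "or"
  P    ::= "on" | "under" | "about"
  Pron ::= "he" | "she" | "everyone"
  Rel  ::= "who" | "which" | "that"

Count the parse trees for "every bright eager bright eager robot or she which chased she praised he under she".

Two of the 4 distinct bracketings:
[S [NP [NP [NP [Det every] [AP [Adj bright] [AP [Adj eager] [AP [Adj bright] [AP [Adj eager]]]]] [N robot]] [Conj or] [NP [Pron she]]] [RelC [Rel which] [VP [V chased] [NP [Pron she]]]]] [VP [V praised] [NP [NP [Pron he]] [PP [P under] [NP [Pron she]]]]]]
[S [NP [NP [NP [Det every] [AP [Adj bright] [AP [Adj eager] [AP [Adj bright] [AP [Adj eager]]]]] [N robot]] [Conj or] [NP [Pron she]]] [RelC [Rel which] [VP [V chased] [NP [Pron she]]]]] [VP [VP [V praised] [NP [Pron he]]] [PP [P under] [NP [Pron she]]]]]
The difference turns on whether NP → NP PP is used at the relevant span, versus an alternative expansion of NP.

4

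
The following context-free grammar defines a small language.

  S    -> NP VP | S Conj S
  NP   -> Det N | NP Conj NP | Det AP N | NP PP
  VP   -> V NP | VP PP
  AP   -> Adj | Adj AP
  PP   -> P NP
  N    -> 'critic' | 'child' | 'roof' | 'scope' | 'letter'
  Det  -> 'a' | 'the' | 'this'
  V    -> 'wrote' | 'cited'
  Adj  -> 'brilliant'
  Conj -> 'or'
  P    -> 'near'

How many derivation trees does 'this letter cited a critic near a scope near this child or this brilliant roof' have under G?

9

Two of the 9 distinct bracketings:
[S [NP [Det this] [N letter]] [VP [V cited] [NP [NP [NP [Det a] [N critic]] [PP [P near] [NP [NP [Det a] [N scope]] [PP [P near] [NP [Det this] [N child]]]]]] [Conj or] [NP [Det this] [AP [Adj brilliant]] [N roof]]]]]
[S [NP [Det this] [N letter]] [VP [V cited] [NP [NP [NP [NP [Det a] [N critic]] [PP [P near] [NP [Det a] [N scope]]]] [PP [P near] [NP [Det this] [N child]]]] [Conj or] [NP [Det this] [AP [Adj brilliant]] [N roof]]]]]
The trees differ in how a recursive rule is bracketed over the same span.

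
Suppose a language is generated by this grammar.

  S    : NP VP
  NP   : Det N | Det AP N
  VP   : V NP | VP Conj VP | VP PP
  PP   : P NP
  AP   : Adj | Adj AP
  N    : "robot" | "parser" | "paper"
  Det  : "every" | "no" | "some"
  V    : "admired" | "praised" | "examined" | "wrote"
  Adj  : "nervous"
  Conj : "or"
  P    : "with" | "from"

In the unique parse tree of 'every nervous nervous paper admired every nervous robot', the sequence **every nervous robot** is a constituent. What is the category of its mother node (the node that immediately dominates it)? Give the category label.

VP

[S [NP [Det every] [AP [Adj nervous] [AP [Adj nervous]]] [N paper]] [VP [V admired] [NP [Det every] [AP [Adj nervous]] [N robot]]]]
The span 'every nervous robot' is the NP node built by NP → Det AP N.
Its mother is the VP built by VP → V NP.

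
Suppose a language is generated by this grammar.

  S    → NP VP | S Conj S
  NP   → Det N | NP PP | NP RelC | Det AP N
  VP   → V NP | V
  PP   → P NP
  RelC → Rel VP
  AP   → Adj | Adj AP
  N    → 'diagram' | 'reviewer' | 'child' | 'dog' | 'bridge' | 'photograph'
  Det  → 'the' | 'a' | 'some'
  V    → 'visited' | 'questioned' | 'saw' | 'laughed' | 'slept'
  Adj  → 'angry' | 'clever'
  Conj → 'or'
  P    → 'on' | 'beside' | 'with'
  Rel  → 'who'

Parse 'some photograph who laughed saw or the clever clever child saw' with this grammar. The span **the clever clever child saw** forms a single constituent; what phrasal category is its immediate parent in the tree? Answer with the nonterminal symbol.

S
  S
    NP
      NP
        Det: some
        N: photograph
      RelC
        Rel: who
        VP
          V: laughed
    VP
      V: saw
  Conj: or
  S
    NP
      Det: the
      AP
        Adj: clever
        AP
          Adj: clever
      N: child
    VP
      V: saw
The span 'the clever clever child saw' is the S node built by S → NP VP.
Its mother is the S built by S → S Conj S.

S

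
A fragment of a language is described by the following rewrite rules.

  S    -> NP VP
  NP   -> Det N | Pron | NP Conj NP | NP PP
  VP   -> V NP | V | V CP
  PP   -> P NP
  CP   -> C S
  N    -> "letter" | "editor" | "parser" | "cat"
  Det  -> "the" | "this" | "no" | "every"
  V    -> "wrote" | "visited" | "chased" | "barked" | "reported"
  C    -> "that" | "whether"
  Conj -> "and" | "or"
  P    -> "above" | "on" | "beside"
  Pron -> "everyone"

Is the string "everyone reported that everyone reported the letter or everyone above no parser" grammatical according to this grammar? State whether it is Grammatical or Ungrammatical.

S
  NP
    Pron: everyone
  VP
    V: reported
    CP
      C: that
      S
        NP
          Pron: everyone
        VP
          V: reported
          NP
            NP
              Det: the
              N: letter
            Conj: or
            NP
              NP
                Pron: everyone
              PP
                P: above
                NP
                  Det: no
                  N: parser
Each bracket corresponds to one application of a listed rule, so the string is derivable from S.

Grammatical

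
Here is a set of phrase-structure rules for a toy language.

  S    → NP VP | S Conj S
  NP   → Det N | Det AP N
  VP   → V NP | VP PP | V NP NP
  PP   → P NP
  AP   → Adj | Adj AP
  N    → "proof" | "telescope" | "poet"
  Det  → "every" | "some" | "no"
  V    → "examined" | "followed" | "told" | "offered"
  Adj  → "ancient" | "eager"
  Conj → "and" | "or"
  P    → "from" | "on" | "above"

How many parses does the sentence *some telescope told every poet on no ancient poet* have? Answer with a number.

[S [NP [Det some] [N telescope]] [VP [VP [V told] [NP [Det every] [N poet]]] [PP [P on] [NP [Det no] [AP [Adj ancient]] [N poet]]]]]
No rule offers an alternative attachment or grouping for any span, so this is the only derivation.

1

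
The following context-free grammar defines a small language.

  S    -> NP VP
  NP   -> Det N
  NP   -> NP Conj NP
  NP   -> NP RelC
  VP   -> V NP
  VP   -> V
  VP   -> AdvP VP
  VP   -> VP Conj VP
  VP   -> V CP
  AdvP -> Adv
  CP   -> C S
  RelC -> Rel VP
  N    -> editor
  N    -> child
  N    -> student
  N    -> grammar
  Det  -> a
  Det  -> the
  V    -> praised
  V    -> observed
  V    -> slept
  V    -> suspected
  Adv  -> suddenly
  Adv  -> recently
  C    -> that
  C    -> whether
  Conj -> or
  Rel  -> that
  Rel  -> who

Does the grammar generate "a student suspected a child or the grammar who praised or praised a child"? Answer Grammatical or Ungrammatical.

S
  NP
    Det: a
    N: student
  VP
    V: suspected
    NP
      NP
        Det: a
        N: child
      Conj: or
      NP
        NP
          Det: the
          N: grammar
        RelC
          Rel: who
          VP
            VP
              V: praised
            Conj: or
            VP
              V: praised
              NP
                Det: a
                N: child
Every word is introduced by a lexical rule and the phrasal rules combine the resulting categories into a single S.

Grammatical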